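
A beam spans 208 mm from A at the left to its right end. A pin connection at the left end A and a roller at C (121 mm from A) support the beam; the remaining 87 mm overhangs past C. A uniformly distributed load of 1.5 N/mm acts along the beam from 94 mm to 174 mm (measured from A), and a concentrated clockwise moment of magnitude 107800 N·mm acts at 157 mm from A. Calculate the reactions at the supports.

Resultant of the distributed load: 1.5 × 80 = 120 N at 134 mm from A.
Moments about A: C_y·121 − (1.5·80)·134 − 107800 = 0 → C_y = 123880/121 = 1023.8 ≈ 1024 N.
ΣF_y = 0: A_y + 1023.8 − 1.5·80 = 0 → A_y = -903.8 N.
ΣF_x = 0: no horizontal applied forces, so A_x = 0.

A_x = 0, A_y = -903.8 N, C_y = 1024 N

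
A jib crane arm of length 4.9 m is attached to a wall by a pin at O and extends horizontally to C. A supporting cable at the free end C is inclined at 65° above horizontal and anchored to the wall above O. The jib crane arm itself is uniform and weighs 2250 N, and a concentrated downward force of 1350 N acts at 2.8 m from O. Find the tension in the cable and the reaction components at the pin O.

T = 2092 N, O_x = 884.3 N, O_y = 1704 N

ΣM about O: T·sin65°·4.9 − 2250·2.45 − 1350·2.8 = 0 → T = 9292.5/(4.9·0.906308) = 2092.48 ≈ 2092 N.
ΣF_x = 0: O_x − T·cos65° = 0 → O_x = 2092.48 × 0.422618 = 884.3 N.
ΣF_y = 0: O_y + T·sin65° − 2250 − 1350 = 0 → O_y = 3600 − 2092.48 × 0.906308 = 1704 N.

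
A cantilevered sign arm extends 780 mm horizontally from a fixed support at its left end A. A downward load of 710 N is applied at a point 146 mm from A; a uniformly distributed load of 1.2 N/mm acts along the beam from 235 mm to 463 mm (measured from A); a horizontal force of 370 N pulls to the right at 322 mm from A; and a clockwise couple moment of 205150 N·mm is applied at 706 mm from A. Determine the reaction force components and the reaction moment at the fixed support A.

Resultant of the distributed load: 1.2 × 228 = 273.6 N at 349 mm from A.
ΣF_x = 0: A_x + 370 = 0 → A_x = -370.0 N.
ΣF_y = 0: A_y − 710 − 1.2·228 = 0 → A_y = 983.6 N.
ΣM about A: M_A − 710·146 − (1.2·228)·349 − 205150 = 0 → M_A = 404300 N·mm.

A_x = -370.0 N, A_y = 983.6 N, M_A = 404300 N·mm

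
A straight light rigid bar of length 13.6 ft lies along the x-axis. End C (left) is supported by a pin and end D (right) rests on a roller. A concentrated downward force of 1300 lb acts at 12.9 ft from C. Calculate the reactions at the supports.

ΣM about C: D_y·13.6 − 1300·12.9 = 0 → D_y = 16770/13.6 = 1233.09 ≈ 1233 lb.
ΣF_y = 0: C_y + 1233.09 − 1300 = 0 → C_y = 66.91 lb.
ΣF_x = 0: no horizontal applied forces, so C_x = 0.

C_x = 0, C_y = 66.91 lb, D_y = 1233 lb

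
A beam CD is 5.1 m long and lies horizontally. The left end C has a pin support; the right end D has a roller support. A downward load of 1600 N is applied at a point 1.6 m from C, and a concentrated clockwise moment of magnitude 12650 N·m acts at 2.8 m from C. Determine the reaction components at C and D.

Moments about C: D_y·5.1 − 1600·1.6 − 12650 = 0 → D_y = 15210/5.1 = 2982.35 ≈ 2982 N.
ΣF_y = 0: C_y + 2982.35 − 1600 = 0 → C_y = -1382 N.
ΣF_x = 0: no horizontal applied forces, so C_x = 0.

C_x = 0, C_y = -1382 N, D_y = 2982 N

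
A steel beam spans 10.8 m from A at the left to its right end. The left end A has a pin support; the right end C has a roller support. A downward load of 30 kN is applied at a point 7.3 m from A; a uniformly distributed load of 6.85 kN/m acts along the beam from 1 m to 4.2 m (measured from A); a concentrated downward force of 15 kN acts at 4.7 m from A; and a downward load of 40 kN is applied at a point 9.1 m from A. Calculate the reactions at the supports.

Resultant of the distributed load: 6.85 × 3.2 = 21.92 kN at 2.6 m from A.
ΣM about A: C_y·10.8 − 30·7.3 − (6.85·3.2)·2.6 − 15·4.7 − 40·9.1 = 0 → C_y = 710.492/10.8 = 65.7863 ≈ 65.79 kN.
ΣF_y = 0: A_y + 65.7863 − 30 − 6.85·3.2 − 15 − 40 = 0 → A_y = 41.13 kN.
ΣF_x = 0: no horizontal applied forces, so A_x = 0.

A_x = 0, A_y = 41.13 kN, C_y = 65.79 kN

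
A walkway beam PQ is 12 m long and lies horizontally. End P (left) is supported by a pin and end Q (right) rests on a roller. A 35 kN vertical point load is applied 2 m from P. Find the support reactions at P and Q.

Moments about P: Q_y·12 − 35·2 = 0 → Q_y = 70/12 = 5.83333 ≈ 5.833 kN.
ΣF_y = 0: P_y + 5.83333 − 35 = 0 → P_y = 29.17 kN.
ΣF_x = 0: no horizontal applied forces, so P_x = 0.

P_x = 0, P_y = 29.17 kN, Q_y = 5.833 kN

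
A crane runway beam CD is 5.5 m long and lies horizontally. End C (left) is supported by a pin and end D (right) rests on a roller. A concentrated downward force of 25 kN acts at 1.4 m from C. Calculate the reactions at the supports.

C_x = 0, C_y = 18.64 kN, D_y = 6.364 kN

ΣM about C: D_y·5.5 − 25·1.4 = 0 → D_y = 35/5.5 = 6.36364 ≈ 6.364 kN.
ΣF_y = 0: C_y + 6.36364 − 25 = 0 → C_y = 18.64 kN.
ΣF_x = 0: no horizontal applied forces, so C_x = 0.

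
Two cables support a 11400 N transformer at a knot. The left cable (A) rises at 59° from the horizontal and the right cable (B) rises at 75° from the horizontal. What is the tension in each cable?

ΣF_x = 0: −T_A·cos59° + T_B·cos75° = 0 → T_B = 1.98995·T_A.
ΣF_y = 0: T_A·sin59° + T_B·sin75° = 11400.
Substitute: T_A·(0.857167 + 1.98995·0.965926) = 11400 → T_A = 4101.74 ≈ 4102 N.
Then T_B = 1.98995 × 4101.74 = 8162 N.

T_A = 4102 N, T_B = 8162 N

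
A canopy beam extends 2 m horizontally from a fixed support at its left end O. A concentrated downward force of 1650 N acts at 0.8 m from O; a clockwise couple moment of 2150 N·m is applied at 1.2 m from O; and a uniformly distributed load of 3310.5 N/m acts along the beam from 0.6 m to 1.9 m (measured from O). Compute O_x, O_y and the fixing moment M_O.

Resultant of the distributed load: 3310.5 × 1.3 = 4303.65 N at 1.25 m from O.
ΣF_x = 0: O_x = 0.
ΣF_y = 0: O_y − 1650 − 3310.5·1.3 = 0 → O_y = 5954 N.
ΣM about O: M_O − 1650·0.8 − 2150 − (3310.5·1.3)·1.25 = 0 → M_O = 8850 N·m.

O_x = 0, O_y = 5954 N, M_O = 8850 N·m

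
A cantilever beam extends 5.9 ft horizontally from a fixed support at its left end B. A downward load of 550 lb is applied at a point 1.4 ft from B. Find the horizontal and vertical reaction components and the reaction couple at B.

B_x = 0, B_y = 550.0 lb, M_B = 770.0 lb·ft

ΣF_x = 0: B_x = 0.
ΣF_y = 0: B_y − 550 = 0 → B_y = 550.0 lb.
ΣM about B: M_B − 550·1.4 = 0 → M_B = 770.0 lb·ft.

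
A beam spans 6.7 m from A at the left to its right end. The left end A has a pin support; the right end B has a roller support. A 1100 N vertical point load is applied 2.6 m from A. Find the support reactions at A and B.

ΣM about A: B_y·6.7 − 1100·2.6 = 0 → B_y = 2860/6.7 = 426.866 ≈ 426.9 N.
ΣF_y = 0: A_y + 426.866 − 1100 = 0 → A_y = 673.1 N.
ΣF_x = 0: no horizontal applied forces, so A_x = 0.

A_x = 0, A_y = 673.1 N, B_y = 426.9 N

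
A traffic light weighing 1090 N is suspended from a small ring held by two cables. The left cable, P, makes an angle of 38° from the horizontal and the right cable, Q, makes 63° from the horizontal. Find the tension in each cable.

T_P = 504.1 N, T_Q = 875.0 N

ΣF_x = 0: −T_P·cos38° + T_Q·cos63° = 0 → T_Q = 1.73574·T_P.
ΣF_y = 0: T_P·sin38° + T_Q·sin63° = 1090.
Substitute: T_P·(0.615661 + 1.73574·0.891007) = 1090 → T_P = 504.112 ≈ 504.1 N.
Then T_Q = 1.73574 × 504.112 = 875.0 N.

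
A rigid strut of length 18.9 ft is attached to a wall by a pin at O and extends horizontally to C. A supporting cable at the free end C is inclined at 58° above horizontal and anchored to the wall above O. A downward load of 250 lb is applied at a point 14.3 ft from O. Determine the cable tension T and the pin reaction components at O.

T = 223.0 lb, O_x = 118.2 lb, O_y = 60.85 lb

ΣM about O: T·sin58°·18.9 − 250·14.3 = 0 → T = 3575/(18.9·0.848048) = 223.046 ≈ 223.0 lb.
ΣF_x = 0: O_x − T·cos58° = 0 → O_x = 223.046 × 0.529919 = 118.2 lb.
ΣF_y = 0: O_y + T·sin58° − 250 = 0 → O_y = 250 − 223.046 × 0.848048 = 60.85 lb.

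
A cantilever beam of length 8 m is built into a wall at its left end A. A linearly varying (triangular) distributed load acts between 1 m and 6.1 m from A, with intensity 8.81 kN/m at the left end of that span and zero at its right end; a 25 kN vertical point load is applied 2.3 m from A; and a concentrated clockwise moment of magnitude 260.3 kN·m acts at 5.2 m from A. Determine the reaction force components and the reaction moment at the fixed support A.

A_x = 0, A_y = 47.47 kN, M_A = 378.5 kN·m

Resultant of the triangular load: ½ × 8.81 × 5.1 = 22.4655 kN, acting at 2.7 m from A (one-third of the span from the peak).
ΣF_x = 0: A_x = 0.
ΣF_y = 0: A_y − ½·8.81·5.1 − 25 = 0 → A_y = 47.47 kN.
ΣM about A: M_A − (½·8.81·5.1)·2.7 − 25·2.3 − 260.3 = 0 → M_A = 378.5 kN·m.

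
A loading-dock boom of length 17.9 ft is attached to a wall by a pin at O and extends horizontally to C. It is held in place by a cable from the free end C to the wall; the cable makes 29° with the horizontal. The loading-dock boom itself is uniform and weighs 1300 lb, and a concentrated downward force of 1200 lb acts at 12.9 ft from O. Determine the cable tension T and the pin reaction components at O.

T = 3125 lb, O_x = 2733 lb, O_y = 985.2 lb

ΣM about O: T·sin29°·17.9 − 1300·8.95 − 1200·12.9 = 0 → T = 27115/(17.9·0.48481) = 3124.53 ≈ 3125 lb.
ΣF_x = 0: O_x − T·cos29° = 0 → O_x = 3124.53 × 0.87462 = 2733 lb.
ΣF_y = 0: O_y + T·sin29° − 1300 − 1200 = 0 → O_y = 2500 − 3124.53 × 0.48481 = 985.2 lb.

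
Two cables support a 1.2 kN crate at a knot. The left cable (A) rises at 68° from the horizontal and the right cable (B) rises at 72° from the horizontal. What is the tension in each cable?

T_A = 0.5769 kN, T_B = 0.6993 kN

ΣF_x = 0: −T_A·cos68° + T_B·cos72° = 0 → T_B = 1.21225·T_A.
ΣF_y = 0: T_A·sin68° + T_B·sin72° = 1.2.
Substitute: T_A·(0.927184 + 1.21225·0.951057) = 1.2 → T_A = 0.576895 ≈ 0.5769 kN.
Then T_B = 1.21225 × 0.576895 = 0.6993 kN.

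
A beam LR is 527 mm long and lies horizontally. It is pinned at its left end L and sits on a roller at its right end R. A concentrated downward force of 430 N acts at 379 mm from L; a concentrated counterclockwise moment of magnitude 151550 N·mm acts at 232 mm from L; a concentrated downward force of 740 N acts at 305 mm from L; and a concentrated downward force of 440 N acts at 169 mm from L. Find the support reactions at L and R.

ΣM about L: R_y·527 − 430·379 + 151550 − 740·305 − 440·169 = 0 → R_y = 311480/527 = 591.044 ≈ 591.0 N.
ΣF_y = 0: L_y + 591.044 − 430 − 740 − 440 = 0 → L_y = 1019 N.
ΣF_x = 0: no horizontal applied forces, so L_x = 0.

L_x = 0, L_y = 1019 N, R_y = 591.0 N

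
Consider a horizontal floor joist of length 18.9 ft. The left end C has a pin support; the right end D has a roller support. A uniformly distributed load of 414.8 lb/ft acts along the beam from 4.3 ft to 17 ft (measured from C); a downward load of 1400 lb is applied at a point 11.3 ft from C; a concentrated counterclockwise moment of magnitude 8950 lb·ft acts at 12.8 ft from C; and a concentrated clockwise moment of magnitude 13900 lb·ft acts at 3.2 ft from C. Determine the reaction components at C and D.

Resultant of the distributed load: 414.8 × 12.7 = 5267.96 lb at 10.65 ft from C.
Moments about C: D_y·18.9 − (414.8·12.7)·10.65 − 1400·11.3 + 8950 − 13900 = 0 → D_y = 76873.774/18.9 = 4067.4 ≈ 4067 lb.
ΣF_y = 0: C_y + 4067.4 − 414.8·12.7 − 1400 = 0 → C_y = 2601 lb.
ΣF_x = 0: no horizontal applied forces, so C_x = 0.

C_x = 0, C_y = 2601 lb, D_y = 4067 lb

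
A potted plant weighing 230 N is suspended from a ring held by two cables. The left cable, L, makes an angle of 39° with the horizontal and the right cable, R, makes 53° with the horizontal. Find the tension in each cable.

ΣF_x = 0: −T_L·cos39° + T_R·cos53° = 0 → T_R = 1.29134·T_L.
ΣF_y = 0: T_L·sin39° + T_R·sin53° = 230.
Substitute: T_L·(0.62932 + 1.29134·0.798636) = 230 → T_L = 138.502 ≈ 138.5 N.
Then T_R = 1.29134 × 138.502 = 178.9 N.

T_L = 138.5 N, T_R = 178.9 N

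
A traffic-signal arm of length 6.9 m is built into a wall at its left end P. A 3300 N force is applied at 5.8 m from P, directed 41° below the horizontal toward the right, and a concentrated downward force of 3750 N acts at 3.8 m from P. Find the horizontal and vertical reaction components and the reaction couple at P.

P_x = -2491 N, P_y = 5915 N, M_P = 26810 N·m

ΣF_x = 0: P_x + 3300·cos41° = 0 → P_x = -2491 N.
ΣF_y = 0: P_y − 3300·sin41° − 3750 = 0 → P_y = 5915 N.
ΣM about P: M_P − 3300·sin41°·5.8 − 3750·3.8 = 0 → M_P = 26810 N·m.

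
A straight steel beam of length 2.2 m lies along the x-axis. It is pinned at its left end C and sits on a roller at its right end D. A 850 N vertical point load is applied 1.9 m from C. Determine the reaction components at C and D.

Moments about C: D_y·2.2 − 850·1.9 = 0 → D_y = 1615/2.2 = 734.091 ≈ 734.1 N.
ΣF_y = 0: C_y + 734.091 − 850 = 0 → C_y = 115.9 N.
ΣF_x = 0: no horizontal applied forces, so C_x = 0.

C_x = 0, C_y = 115.9 N, D_y = 734.1 N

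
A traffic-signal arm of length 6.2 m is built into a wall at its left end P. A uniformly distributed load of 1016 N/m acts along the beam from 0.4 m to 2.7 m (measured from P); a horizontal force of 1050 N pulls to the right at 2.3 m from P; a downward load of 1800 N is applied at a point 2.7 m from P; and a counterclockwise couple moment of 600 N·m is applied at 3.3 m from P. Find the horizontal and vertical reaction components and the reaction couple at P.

P_x = -1050 N, P_y = 4137 N, M_P = 7882 N·m

Resultant of the distributed load: 1016 × 2.3 = 2336.8 N at 1.55 m from P.
ΣF_x = 0: P_x + 1050 = 0 → P_x = -1050 N.
ΣF_y = 0: P_y − 1016·2.3 − 1800 = 0 → P_y = 4137 N.
ΣM about P: M_P − (1016·2.3)·1.55 − 1800·2.7 + 600 = 0 → M_P = 7882 N·m.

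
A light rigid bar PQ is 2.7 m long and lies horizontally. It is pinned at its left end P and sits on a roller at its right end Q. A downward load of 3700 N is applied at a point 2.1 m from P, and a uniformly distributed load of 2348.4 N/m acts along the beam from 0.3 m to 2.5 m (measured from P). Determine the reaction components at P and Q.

P_x = 0, P_y = 3310 N, Q_y = 5557 N

Resultant of the distributed load: 2348.4 × 2.2 = 5166.48 N at 1.4 m from P.
Moments about P: Q_y·2.7 − 3700·2.1 − (2348.4·2.2)·1.4 = 0 → Q_y = 15003.072/2.7 = 5556.69 ≈ 5557 N.
ΣF_y = 0: P_y + 5556.69 − 3700 − 2348.4·2.2 = 0 → P_y = 3310 N.
ΣF_x = 0: no horizontal applied forces, so P_x = 0.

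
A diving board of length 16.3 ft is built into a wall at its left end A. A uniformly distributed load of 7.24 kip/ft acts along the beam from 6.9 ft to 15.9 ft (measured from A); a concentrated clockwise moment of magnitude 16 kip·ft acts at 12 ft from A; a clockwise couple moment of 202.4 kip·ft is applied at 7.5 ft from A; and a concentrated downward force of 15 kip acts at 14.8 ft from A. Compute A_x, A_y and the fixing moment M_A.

Resultant of the distributed load: 7.24 × 9 = 65.16 kip at 11.4 ft from A.
ΣF_x = 0: A_x = 0.
ΣF_y = 0: A_y − 7.24·9 − 15 = 0 → A_y = 80.16 kip.
ΣM about A: M_A − (7.24·9)·11.4 − 16 − 202.4 − 15·14.8 = 0 → M_A = 1183 kip·ft.

A_x = 0, A_y = 80.16 kip, M_A = 1183 kip·ft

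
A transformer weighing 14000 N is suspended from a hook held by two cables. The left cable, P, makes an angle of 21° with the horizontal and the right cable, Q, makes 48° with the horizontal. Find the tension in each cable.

T_P = 10030 N, T_Q = 14000 N

ΣF_x = 0: −T_P·cos21° + T_Q·cos48° = 0 → T_Q = 1.39521·T_P.
ΣF_y = 0: T_P·sin21° + T_Q·sin48° = 14000.
Substitute: T_P·(0.358368 + 1.39521·0.743145) = 14000 → T_P = 10034.3 ≈ 10030 N.
Then T_Q = 1.39521 × 10034.3 = 14000 N.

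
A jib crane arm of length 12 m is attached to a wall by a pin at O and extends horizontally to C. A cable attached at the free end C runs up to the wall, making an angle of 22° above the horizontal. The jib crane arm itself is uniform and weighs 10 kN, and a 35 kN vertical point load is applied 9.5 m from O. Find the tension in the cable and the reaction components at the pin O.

ΣM about O: T·sin22°·12 − 10·6 − 35·9.5 = 0 → T = 392.5/(12·0.374607) = 87.3137 ≈ 87.31 kN.
ΣF_x = 0: O_x − T·cos22° = 0 → O_x = 87.3137 × 0.927184 = 80.96 kN.
ΣF_y = 0: O_y + T·sin22° − 10 − 35 = 0 → O_y = 45 − 87.3137 × 0.374607 = 12.29 kN.

T = 87.31 kN, O_x = 80.96 kN, O_y = 12.29 kN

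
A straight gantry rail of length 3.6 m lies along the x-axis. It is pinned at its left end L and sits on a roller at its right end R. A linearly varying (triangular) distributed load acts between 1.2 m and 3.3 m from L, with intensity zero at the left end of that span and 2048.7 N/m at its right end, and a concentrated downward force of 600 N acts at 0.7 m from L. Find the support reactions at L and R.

L_x = 0, L_y = 1081 N, R_y = 1670 N

Resultant of the triangular load: ½ × 2048.7 × 2.1 = 2151.135 N, acting at 2.6 m from L (one-third of the span from the peak).
Taking moments about L: R_y·3.6 − (½·2048.7·2.1)·2.6 − 600·0.7 = 0 → R_y = 6012.951/3.6 = 1670.26 ≈ 1670 N.
ΣF_y = 0: L_y + 1670.26 − ½·2048.7·2.1 − 600 = 0 → L_y = 1081 N.
ΣF_x = 0: no horizontal applied forces, so L_x = 0.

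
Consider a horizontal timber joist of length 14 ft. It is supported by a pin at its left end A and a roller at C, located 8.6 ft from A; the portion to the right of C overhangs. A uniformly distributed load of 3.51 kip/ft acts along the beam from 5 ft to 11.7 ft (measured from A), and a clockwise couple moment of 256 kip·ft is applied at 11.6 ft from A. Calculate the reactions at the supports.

A_x = 0, A_y = -29.08 kip, C_y = 52.60 kip

Resultant of the distributed load: 3.51 × 6.7 = 23.517 kip at 8.35 ft from A.
Taking moments about A: C_y·8.6 − (3.51·6.7)·8.35 − 256 = 0 → C_y = 452.36695/8.6 = 52.6008 ≈ 52.60 kip.
ΣF_y = 0: A_y + 52.6008 − 3.51·6.7 = 0 → A_y = -29.08 kip.
ΣF_x = 0: no horizontal applied forces, so A_x = 0.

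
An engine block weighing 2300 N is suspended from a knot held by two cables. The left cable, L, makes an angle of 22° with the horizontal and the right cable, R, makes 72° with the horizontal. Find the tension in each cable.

ΣF_x = 0: −T_L·cos22° + T_R·cos72° = 0 → T_R = 3.00043·T_L.
ΣF_y = 0: T_L·sin22° + T_R·sin72° = 2300.
Substitute: T_L·(0.374607 + 3.00043·0.951057) = 2300 → T_L = 712.474 ≈ 712.5 N.
Then T_R = 3.00043 × 712.474 = 2138 N.

T_L = 712.5 N, T_R = 2138 N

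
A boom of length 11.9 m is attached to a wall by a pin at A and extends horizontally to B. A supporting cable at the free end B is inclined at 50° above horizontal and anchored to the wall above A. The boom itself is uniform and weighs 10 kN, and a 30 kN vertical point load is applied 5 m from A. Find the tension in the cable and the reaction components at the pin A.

ΣM about A: T·sin50°·11.9 − 10·5.95 − 30·5 = 0 → T = 209.5/(11.9·0.766044) = 22.9818 ≈ 22.98 kN.
ΣF_x = 0: A_x − T·cos50° = 0 → A_x = 22.9818 × 0.642788 = 14.77 kN.
ΣF_y = 0: A_y + T·sin50° − 10 − 30 = 0 → A_y = 40 − 22.9818 × 0.766044 = 22.39 kN.

T = 22.98 kN, A_x = 14.77 kN, A_y = 22.39 kN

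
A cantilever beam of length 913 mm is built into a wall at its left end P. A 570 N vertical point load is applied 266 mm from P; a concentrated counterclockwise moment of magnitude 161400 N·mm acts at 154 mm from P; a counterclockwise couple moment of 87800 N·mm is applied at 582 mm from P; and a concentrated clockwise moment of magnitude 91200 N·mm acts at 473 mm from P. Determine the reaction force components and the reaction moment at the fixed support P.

ΣF_x = 0: P_x = 0.
ΣF_y = 0: P_y − 570 = 0 → P_y = 570.0 N.
ΣM about P: M_P − 570·266 + 161400 + 87800 − 91200 = 0 → M_P = -6380 N·mm.

P_x = 0, P_y = 570.0 N, M_P = -6380 N·mm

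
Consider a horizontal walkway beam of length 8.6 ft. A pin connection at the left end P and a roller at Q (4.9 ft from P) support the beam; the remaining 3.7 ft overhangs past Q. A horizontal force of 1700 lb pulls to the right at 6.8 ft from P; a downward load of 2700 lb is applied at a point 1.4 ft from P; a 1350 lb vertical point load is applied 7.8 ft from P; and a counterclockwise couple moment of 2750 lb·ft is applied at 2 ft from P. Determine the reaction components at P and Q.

P_x = -1700 lb, P_y = 1691 lb, Q_y = 2359 lb

Taking moments about P: Q_y·4.9 − 2700·1.4 − 1350·7.8 + 2750 = 0 → Q_y = 11560/4.9 = 2359.18 ≈ 2359 lb.
ΣF_y = 0: P_y + 2359.18 − 2700 − 1350 = 0 → P_y = 1691 lb.
ΣF_x = 0: P_x + 1700 = 0 → P_x = -1700 lb.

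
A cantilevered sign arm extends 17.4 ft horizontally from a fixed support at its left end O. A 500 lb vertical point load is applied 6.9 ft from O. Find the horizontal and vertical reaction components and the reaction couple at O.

ΣF_x = 0: O_x = 0.
ΣF_y = 0: O_y − 500 = 0 → O_y = 500.0 lb.
ΣM about O: M_O − 500·6.9 = 0 → M_O = 3450 lb·ft.

O_x = 0, O_y = 500.0 lb, M_O = 3450 lb·ft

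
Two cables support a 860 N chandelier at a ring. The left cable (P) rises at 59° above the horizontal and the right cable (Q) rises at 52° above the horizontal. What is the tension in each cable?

ΣF_x = 0: −T_P·cos59° + T_Q·cos52° = 0 → T_Q = 0.836561·T_P.
ΣF_y = 0: T_P·sin59° + T_Q·sin52° = 860.
Substitute: T_P·(0.857167 + 0.836561·0.788011) = 860 → T_P = 567.138 ≈ 567.1 N.
Then T_Q = 0.836561 × 567.138 = 474.4 N.

T_P = 567.1 N, T_Q = 474.4 N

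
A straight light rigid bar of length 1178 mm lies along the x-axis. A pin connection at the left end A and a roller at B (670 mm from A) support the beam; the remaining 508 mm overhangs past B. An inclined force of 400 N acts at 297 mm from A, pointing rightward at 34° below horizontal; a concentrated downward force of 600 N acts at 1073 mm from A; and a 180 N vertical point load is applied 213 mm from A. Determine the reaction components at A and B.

Moments about A: B_y·670 − 400·sin34°·297 − 600·1073 − 180·213 = 0 → B_y = 748572/670 = 1117.27 ≈ 1117 N.
ΣF_y = 0: A_y + 1117.27 − 400·sin34° − 600 − 180 = 0 → A_y = -113.6 N.
ΣF_x = 0: A_x + 400·cos34° = 0 → A_x = -331.6 N.

A_x = -331.6 N, A_y = -113.6 N, B_y = 1117 N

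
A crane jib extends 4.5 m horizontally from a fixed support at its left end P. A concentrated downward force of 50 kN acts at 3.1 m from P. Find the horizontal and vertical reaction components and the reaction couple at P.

ΣF_x = 0: P_x = 0.
ΣF_y = 0: P_y − 50 = 0 → P_y = 50.00 kN.
ΣM about P: M_P − 50·3.1 = 0 → M_P = 155.0 kN·m.

P_x = 0, P_y = 50.00 kN, M_P = 155.0 kN·m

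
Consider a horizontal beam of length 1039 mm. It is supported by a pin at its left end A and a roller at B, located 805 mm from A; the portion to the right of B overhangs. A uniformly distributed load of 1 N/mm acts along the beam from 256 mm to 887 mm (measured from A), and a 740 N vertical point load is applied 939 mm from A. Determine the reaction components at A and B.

A_x = 0, A_y = 59.85 N, B_y = 1311 N

Resultant of the distributed load: 1 × 631 = 631 N at 571.5 mm from A.
Moments about A: B_y·805 − (1·631)·571.5 − 740·939 = 0 → B_y = 1055476.5/805 = 1311.15 ≈ 1311 N.
ΣF_y = 0: A_y + 1311.15 − 1·631 − 740 = 0 → A_y = 59.85 N.
ΣF_x = 0: no horizontal applied forces, so A_x = 0.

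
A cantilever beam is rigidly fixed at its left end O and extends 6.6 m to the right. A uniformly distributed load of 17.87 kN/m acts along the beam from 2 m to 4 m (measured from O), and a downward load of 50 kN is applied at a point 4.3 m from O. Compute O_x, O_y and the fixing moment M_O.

O_x = 0, O_y = 85.74 kN, M_O = 322.2 kN·m

Resultant of the distributed load: 17.87 × 2 = 35.74 kN at 3 m from O.
ΣF_x = 0: O_x = 0.
ΣF_y = 0: O_y − 17.87·2 − 50 = 0 → O_y = 85.74 kN.
ΣM about O: M_O − (17.87·2)·3 − 50·4.3 = 0 → M_O = 322.2 kN·m.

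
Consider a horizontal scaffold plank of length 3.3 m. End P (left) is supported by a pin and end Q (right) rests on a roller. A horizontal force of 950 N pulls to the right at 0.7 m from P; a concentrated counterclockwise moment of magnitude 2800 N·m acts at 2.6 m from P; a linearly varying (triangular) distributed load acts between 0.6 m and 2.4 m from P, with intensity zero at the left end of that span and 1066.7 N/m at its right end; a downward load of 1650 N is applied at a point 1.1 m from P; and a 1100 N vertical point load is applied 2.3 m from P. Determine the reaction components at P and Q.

P_x = -950.0 N, P_y = 2718 N, Q_y = 991.8 N

Resultant of the triangular load: ½ × 1066.7 × 1.8 = 960.03 N, acting at 1.8 m from P (one-third of the span from the peak).
Moments about P: Q_y·3.3 + 2800 − (½·1066.7·1.8)·1.8 − 1650·1.1 − 1100·2.3 = 0 → Q_y = 3273.054/3.3 = 991.835 ≈ 991.8 N.
ΣF_y = 0: P_y + 991.835 − ½·1066.7·1.8 − 1650 − 1100 = 0 → P_y = 2718 N.
ΣF_x = 0: P_x + 950 = 0 → P_x = -950.0 N.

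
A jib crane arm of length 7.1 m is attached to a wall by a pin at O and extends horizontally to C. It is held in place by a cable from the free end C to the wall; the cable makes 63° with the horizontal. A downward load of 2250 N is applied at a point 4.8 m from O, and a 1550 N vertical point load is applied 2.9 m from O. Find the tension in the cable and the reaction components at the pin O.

T = 2418 N, O_x = 1098 N, O_y = 1646 N

ΣM about O: T·sin63°·7.1 − 2250·4.8 − 1550·2.9 = 0 → T = 15295/(7.1·0.891007) = 2417.74 ≈ 2418 N.
ΣF_x = 0: O_x − T·cos63° = 0 → O_x = 2417.74 × 0.45399 = 1098 N.
ΣF_y = 0: O_y + T·sin63° − 2250 − 1550 = 0 → O_y = 3800 − 2417.74 × 0.891007 = 1646 N.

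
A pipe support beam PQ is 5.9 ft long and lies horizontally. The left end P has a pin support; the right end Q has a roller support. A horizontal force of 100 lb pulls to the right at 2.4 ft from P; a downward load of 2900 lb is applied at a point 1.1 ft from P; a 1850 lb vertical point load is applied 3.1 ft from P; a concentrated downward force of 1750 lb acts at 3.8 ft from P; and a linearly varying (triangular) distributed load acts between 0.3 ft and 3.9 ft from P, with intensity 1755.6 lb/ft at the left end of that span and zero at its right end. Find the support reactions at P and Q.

Resultant of the triangular load: ½ × 1755.6 × 3.6 = 3160.08 lb, acting at 1.5 ft from P (one-third of the span from the peak).
Moments about P: Q_y·5.9 − 2900·1.1 − 1850·3.1 − 1750·3.8 − (½·1755.6·3.6)·1.5 = 0 → Q_y = 20315.12/5.9 = 3443.24 ≈ 3443 lb.
ΣF_y = 0: P_y + 3443.24 − 2900 − 1850 − 1750 − ½·1755.6·3.6 = 0 → P_y = 6217 lb.
ΣF_x = 0: P_x + 100 = 0 → P_x = -100.0 lb.

P_x = -100.0 lb, P_y = 6217 lb, Q_y = 3443 lb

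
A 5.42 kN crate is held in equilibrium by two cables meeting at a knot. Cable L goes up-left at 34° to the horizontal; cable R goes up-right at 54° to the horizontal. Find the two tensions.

T_L = 3.188 kN, T_R = 4.496 kN

ΣF_x = 0: −T_L·cos34° + T_R·cos54° = 0 → T_R = 1.41044·T_L.
ΣF_y = 0: T_L·sin34° + T_R·sin54° = 5.42.
Substitute: T_L·(0.559193 + 1.41044·0.809017) = 5.42 → T_L = 3.18774 ≈ 3.188 kN.
Then T_R = 1.41044 × 3.18774 = 4.496 kN.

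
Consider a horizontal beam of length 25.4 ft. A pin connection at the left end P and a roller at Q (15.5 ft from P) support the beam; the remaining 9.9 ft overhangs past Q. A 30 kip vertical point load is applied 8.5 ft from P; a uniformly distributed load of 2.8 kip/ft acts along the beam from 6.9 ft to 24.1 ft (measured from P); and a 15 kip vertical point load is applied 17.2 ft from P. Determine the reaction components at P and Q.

P_x = 0, P_y = 11.90 kip, Q_y = 81.26 kip

Resultant of the distributed load: 2.8 × 17.2 = 48.16 kip at 15.5 ft from P.
Moments about P: Q_y·15.5 − 30·8.5 − (2.8·17.2)·15.5 − 15·17.2 = 0 → Q_y = 1259.48/15.5 = 81.2568 ≈ 81.26 kip.
ΣF_y = 0: P_y + 81.2568 − 30 − 2.8·17.2 − 15 = 0 → P_y = 11.90 kip.
ΣF_x = 0: no horizontal applied forces, so P_x = 0.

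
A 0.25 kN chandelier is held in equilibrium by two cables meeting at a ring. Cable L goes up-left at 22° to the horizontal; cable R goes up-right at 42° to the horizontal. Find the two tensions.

T_L = 0.2067 kN, T_R = 0.2579 kN

ΣF_x = 0: −T_L·cos22° + T_R·cos42° = 0 → T_R = 1.24765·T_L.
ΣF_y = 0: T_L·sin22° + T_R·sin42° = 0.25.
Substitute: T_L·(0.374607 + 1.24765·0.669131) = 0.25 → T_L = 0.206706 ≈ 0.2067 kN.
Then T_R = 1.24765 × 0.206706 = 0.2579 kN.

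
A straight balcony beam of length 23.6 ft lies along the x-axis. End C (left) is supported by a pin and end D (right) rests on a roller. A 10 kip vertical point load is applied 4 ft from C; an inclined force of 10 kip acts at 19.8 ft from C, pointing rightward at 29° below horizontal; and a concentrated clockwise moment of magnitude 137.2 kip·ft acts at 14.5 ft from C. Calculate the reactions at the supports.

C_x = -8.746 kip, C_y = 3.272 kip, D_y = 11.58 kip

Moments about C: D_y·23.6 − 10·4 − 10·sin29°·19.8 − 137.2 = 0 → D_y = 273.192/23.6 = 11.5759 ≈ 11.58 kip.
ΣF_y = 0: C_y + 11.5759 − 10 − 10·sin29° = 0 → C_y = 3.272 kip.
ΣF_x = 0: C_x + 10·cos29° = 0 → C_x = -8.746 kip.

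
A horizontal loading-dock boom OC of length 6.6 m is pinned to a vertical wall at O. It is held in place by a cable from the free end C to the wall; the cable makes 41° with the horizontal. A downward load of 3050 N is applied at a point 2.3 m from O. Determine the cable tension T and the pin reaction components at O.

ΣM about O: T·sin41°·6.6 − 3050·2.3 = 0 → T = 7015/(6.6·0.656059) = 1620.1 ≈ 1620 N.
ΣF_x = 0: O_x − T·cos41° = 0 → O_x = 1620.1 × 0.75471 = 1223 N.
ΣF_y = 0: O_y + T·sin41° − 3050 = 0 → O_y = 3050 − 1620.1 × 0.656059 = 1987 N.

T = 1620 N, O_x = 1223 N, O_y = 1987 N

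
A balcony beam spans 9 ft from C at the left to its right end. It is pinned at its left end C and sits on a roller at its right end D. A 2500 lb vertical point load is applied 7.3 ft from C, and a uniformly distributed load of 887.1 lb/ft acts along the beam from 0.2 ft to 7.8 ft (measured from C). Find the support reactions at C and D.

Resultant of the distributed load: 887.1 × 7.6 = 6741.96 lb at 4 ft from C.
Moments about C: D_y·9 − 2500·7.3 − (887.1·7.6)·4 = 0 → D_y = 45217.84/9 = 5024.2 ≈ 5024 lb.
ΣF_y = 0: C_y + 5024.2 − 2500 − 887.1·7.6 = 0 → C_y = 4218 lb.
ΣF_x = 0: no horizontal applied forces, so C_x = 0.

C_x = 0, C_y = 4218 lb, D_y = 5024 lb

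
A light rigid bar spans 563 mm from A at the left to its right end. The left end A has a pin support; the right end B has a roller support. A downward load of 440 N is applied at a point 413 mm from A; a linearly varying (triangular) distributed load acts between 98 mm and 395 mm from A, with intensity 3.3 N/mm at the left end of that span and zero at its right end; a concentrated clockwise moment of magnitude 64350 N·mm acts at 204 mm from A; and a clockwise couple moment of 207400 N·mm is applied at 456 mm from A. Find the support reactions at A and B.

A_x = 0, A_y = -46.88 N, B_y = 976.9 N

Resultant of the triangular load: ½ × 3.3 × 297 = 490.05 N, acting at 197 mm from A (one-third of the span from the peak).
ΣM about A: B_y·563 − 440·413 − (½·3.3·297)·197 − 64350 − 207400 = 0 → B_y = 550009.85/563 = 976.927 ≈ 976.9 N.
ΣF_y = 0: A_y + 976.927 − 440 − ½·3.3·297 = 0 → A_y = -46.88 N.
ΣF_x = 0: no horizontal applied forces, so A_x = 0.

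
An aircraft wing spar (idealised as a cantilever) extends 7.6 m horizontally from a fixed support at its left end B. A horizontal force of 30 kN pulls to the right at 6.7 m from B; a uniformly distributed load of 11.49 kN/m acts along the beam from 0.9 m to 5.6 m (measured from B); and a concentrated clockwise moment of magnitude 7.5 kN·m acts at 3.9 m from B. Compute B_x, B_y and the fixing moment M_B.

B_x = -30.00 kN, B_y = 54.00 kN, M_B = 183.0 kN·m

Resultant of the distributed load: 11.49 × 4.7 = 54.003 kN at 3.25 m from B.
ΣF_x = 0: B_x + 30 = 0 → B_x = -30.00 kN.
ΣF_y = 0: B_y − 11.49·4.7 = 0 → B_y = 54.00 kN.
ΣM about B: M_B − (11.49·4.7)·3.25 − 7.5 = 0 → M_B = 183.0 kN·m.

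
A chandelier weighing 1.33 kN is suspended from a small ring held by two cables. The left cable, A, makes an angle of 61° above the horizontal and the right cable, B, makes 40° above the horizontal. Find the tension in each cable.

T_A = 1.038 kN, T_B = 0.6569 kN

ΣF_x = 0: −T_A·cos61° + T_B·cos40° = 0 → T_B = 0.632874·T_A.
ΣF_y = 0: T_A·sin61° + T_B·sin40° = 1.33.
Substitute: T_A·(0.87462 + 0.632874·0.642788) = 1.33 → T_A = 1.03791 ≈ 1.038 kN.
Then T_B = 0.632874 × 1.03791 = 0.6569 kN.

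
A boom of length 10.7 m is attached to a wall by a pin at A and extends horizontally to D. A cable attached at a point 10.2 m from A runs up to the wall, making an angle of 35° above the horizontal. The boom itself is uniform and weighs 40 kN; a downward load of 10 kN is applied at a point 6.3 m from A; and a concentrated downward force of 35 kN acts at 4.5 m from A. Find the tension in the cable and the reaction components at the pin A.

T = 74.27 kN, A_x = 60.84 kN, A_y = 42.40 kN

ΣM about A: T·sin35°·10.2 − 40·5.35 − 10·6.3 − 35·4.5 = 0 → T = 434.5/(10.2·0.573576) = 74.2675 ≈ 74.27 kN.
ΣF_x = 0: A_x − T·cos35° = 0 → A_x = 74.2675 × 0.819152 = 60.84 kN.
ΣF_y = 0: A_y + T·sin35° − 40 − 10 − 35 = 0 → A_y = 85 − 74.2675 × 0.573576 = 42.40 kN.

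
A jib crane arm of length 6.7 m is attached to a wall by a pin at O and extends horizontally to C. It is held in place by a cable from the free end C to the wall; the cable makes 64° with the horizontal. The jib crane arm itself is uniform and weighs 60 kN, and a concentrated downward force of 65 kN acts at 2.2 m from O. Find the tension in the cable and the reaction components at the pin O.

T = 57.12 kN, O_x = 25.04 kN, O_y = 73.66 kN

ΣM about O: T·sin64°·6.7 − 60·3.35 − 65·2.2 = 0 → T = 344/(6.7·0.898794) = 57.1246 ≈ 57.12 kN.
ΣF_x = 0: O_x − T·cos64° = 0 → O_x = 57.1246 × 0.438371 = 25.04 kN.
ΣF_y = 0: O_y + T·sin64° − 60 − 65 = 0 → O_y = 125 − 57.1246 × 0.898794 = 73.66 kN.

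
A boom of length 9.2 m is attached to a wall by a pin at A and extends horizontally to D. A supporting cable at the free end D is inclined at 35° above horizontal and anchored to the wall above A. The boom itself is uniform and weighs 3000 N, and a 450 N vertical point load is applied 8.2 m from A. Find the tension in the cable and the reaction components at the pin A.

T = 3314 N, A_x = 2715 N, A_y = 1549 N

ΣM about A: T·sin35°·9.2 − 3000·4.6 − 450·8.2 = 0 → T = 17490/(9.2·0.573576) = 3314.45 ≈ 3314 N.
ΣF_x = 0: A_x − T·cos35° = 0 → A_x = 3314.45 × 0.819152 = 2715 N.
ΣF_y = 0: A_y + T·sin35° − 3000 − 450 = 0 → A_y = 3450 − 3314.45 × 0.573576 = 1549 N.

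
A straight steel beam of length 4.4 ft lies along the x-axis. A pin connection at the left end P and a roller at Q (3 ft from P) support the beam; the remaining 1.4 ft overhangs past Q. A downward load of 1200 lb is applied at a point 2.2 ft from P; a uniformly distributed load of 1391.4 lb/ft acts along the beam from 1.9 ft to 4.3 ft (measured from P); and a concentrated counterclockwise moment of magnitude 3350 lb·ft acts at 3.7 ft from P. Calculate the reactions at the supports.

P_x = 0, P_y = 1325 lb, Q_y = 3214 lb

Resultant of the distributed load: 1391.4 × 2.4 = 3339.36 lb at 3.1 ft from P.
ΣM about P: Q_y·3 − 1200·2.2 − (1391.4·2.4)·3.1 + 3350 = 0 → Q_y = 9642.016/3 = 3214.01 ≈ 3214 lb.
ΣF_y = 0: P_y + 3214.01 − 1200 − 1391.4·2.4 = 0 → P_y = 1325 lb.
ΣF_x = 0: no horizontal applied forces, so P_x = 0.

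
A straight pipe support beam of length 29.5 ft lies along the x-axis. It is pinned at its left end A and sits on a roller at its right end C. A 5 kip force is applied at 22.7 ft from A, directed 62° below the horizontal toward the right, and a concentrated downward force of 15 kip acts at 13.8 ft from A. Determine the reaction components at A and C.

A_x = -2.347 kip, A_y = 9.001 kip, C_y = 10.41 kip

ΣM about A: C_y·29.5 − 5·sin62°·22.7 − 15·13.8 = 0 → C_y = 307.215/29.5 = 10.4141 ≈ 10.41 kip.
ΣF_y = 0: A_y + 10.4141 − 5·sin62° − 15 = 0 → A_y = 9.001 kip.
ΣF_x = 0: A_x + 5·cos62° = 0 → A_x = -2.347 kip.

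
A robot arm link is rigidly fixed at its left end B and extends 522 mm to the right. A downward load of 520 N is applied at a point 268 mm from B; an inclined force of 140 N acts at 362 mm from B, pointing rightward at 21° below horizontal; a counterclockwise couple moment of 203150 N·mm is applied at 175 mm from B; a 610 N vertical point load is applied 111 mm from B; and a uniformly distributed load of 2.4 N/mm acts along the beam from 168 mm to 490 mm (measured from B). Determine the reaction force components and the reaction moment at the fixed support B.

B_x = -130.7 N, B_y = 1953 N, M_B = 276300 N·mm

Resultant of the distributed load: 2.4 × 322 = 772.8 N at 329 mm from B.
ΣF_x = 0: B_x + 140·cos21° = 0 → B_x = -130.7 N.
ΣF_y = 0: B_y − 520 − 140·sin21° − 610 − 2.4·322 = 0 → B_y = 1953 N.
ΣM about B: M_B − 520·268 − 140·sin21°·362 + 203150 − 610·111 − (2.4·322)·329 = 0 → M_B = 276300 N·mm.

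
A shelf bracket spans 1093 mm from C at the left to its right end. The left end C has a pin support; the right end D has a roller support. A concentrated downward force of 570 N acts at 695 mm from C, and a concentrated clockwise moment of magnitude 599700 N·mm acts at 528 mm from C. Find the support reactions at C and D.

C_x = 0, C_y = -341.1 N, D_y = 911.1 N

Moments about C: D_y·1093 − 570·695 − 599700 = 0 → D_y = 995850/1093 = 911.116 ≈ 911.1 N.
ΣF_y = 0: C_y + 911.116 − 570 = 0 → C_y = -341.1 N.
ΣF_x = 0: no horizontal applied forces, so C_x = 0.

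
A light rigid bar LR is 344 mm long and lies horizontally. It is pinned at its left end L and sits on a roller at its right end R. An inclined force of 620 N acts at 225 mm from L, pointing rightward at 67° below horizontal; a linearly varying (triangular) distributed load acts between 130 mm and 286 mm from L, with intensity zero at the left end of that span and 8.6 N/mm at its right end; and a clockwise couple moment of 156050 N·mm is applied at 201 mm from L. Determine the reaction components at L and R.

L_x = -242.3 N, L_y = -41.71 N, R_y = 1283 N

Resultant of the triangular load: ½ × 8.6 × 156 = 670.8 N, acting at 234 mm from L (one-third of the span from the peak).
ΣM about L: R_y·344 − 620·sin67°·225 − (½·8.6·156)·234 − 156050 = 0 → R_y = 441428/344 = 1283.22 ≈ 1283 N.
ΣF_y = 0: L_y + 1283.22 − 620·sin67° − ½·8.6·156 = 0 → L_y = -41.71 N.
ΣF_x = 0: L_x + 620·cos67° = 0 → L_x = -242.3 N.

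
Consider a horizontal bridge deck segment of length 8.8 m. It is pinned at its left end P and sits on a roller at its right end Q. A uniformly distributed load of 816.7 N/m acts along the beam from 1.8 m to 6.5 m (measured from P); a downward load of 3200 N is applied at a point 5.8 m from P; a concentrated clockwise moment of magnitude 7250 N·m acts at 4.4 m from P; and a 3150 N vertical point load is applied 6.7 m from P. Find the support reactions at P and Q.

Resultant of the distributed load: 816.7 × 4.7 = 3838.49 N at 4.15 m from P.
Moments about P: Q_y·8.8 − (816.7·4.7)·4.15 − 3200·5.8 − 7250 − 3150·6.7 = 0 → Q_y = 62844.7335/8.8 = 7141.45 ≈ 7141 N.
ΣF_y = 0: P_y + 7141.45 − 816.7·4.7 − 3200 − 3150 = 0 → P_y = 3047 N.
ΣF_x = 0: no horizontal applied forces, so P_x = 0.

P_x = 0, P_y = 3047 N, Q_y = 7141 N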